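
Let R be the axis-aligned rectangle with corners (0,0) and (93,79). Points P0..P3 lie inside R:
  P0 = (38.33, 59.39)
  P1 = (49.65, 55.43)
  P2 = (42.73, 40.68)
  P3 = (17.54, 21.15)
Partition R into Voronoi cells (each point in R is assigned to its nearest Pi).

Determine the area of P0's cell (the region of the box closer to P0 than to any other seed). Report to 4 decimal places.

1. box [0,93]×[0,79]: [(0, 0) (93, 0) (93, 79) (0, 79)]
2. ⊥bis P0·P1 via (43.99,57.41): [(0, 0) (23.9066, 0) (51.5427, 79) (0, 79)]  |A|=2980.2485
3. ⊥bis P0·P2 via (40.53,50.035): [(0, 40.5036) (41.4889, 50.2605) (51.5427, 79) (0, 79)]  |A|=1539.2421
4. ⊥bis P0·P3 via (27.935,40.27): [(0, 55.4575) (19.2001, 45.0189) (41.4889, 50.2605) (51.5427, 79) (0, 79)]  |A|=1395.6842
5. canonical 5-gon: [(0, 55.4575) (19.2001, 45.0189) (41.4889, 50.2605) (51.5427, 79) (0, 79)]
6. shoelace: 1395.6842

Area of P0's cell: 1395.6842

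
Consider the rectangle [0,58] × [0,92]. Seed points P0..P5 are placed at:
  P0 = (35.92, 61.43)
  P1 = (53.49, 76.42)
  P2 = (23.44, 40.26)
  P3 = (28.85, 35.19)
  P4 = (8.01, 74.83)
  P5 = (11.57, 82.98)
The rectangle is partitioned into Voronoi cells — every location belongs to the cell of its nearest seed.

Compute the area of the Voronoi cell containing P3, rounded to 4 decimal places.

1. box [0,58]×[0,92]: [(0, 0) (58, 0) (58, 92) (0, 92)]
2. ⊥bis P3·P0 via (32.385,48.31): [(0, 57.0357) (0, 0) (58, 0) (58, 41.4084)]  |A|=2854.8784
3. ⊥bis P3·P1 via (41.17,55.805): [(0, 57.0357) (0, 0) (58, 0) (58, 41.4084)]  |A|=2854.8784
4. ⊥bis P3·P2 via (26.145,37.725): [(35.3229, 47.5184) (0, 9.8267) (0, 0) (58, 0) (58, 41.4084)]  |A|=2021.0982
5. ⊥bis P3·P4 via (18.43,55.01): [(35.3229, 47.5184) (0, 9.8267) (0, 0) (58, 0) (58, 41.4084)]  |A|=2021.0982
6. ⊥bis P3·P5 via (20.21,59.085): [(35.3229, 47.5184) (0, 9.8267) (0, 0) (58, 0) (58, 41.4084)]  |A|=2021.0982
7. canonical 5-gon: [(35.3229, 47.5184) (0, 9.8267) (0, 0) (58, 0) (58, 41.4084)]
8. shoelace: 2021.0982

Area of P3's cell: 2021.0982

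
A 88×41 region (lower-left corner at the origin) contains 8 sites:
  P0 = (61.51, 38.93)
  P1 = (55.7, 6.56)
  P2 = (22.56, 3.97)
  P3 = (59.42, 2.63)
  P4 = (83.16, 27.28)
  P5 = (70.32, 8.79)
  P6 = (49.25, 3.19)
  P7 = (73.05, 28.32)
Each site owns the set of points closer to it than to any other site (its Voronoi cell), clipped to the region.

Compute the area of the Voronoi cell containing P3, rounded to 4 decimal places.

Area of P3's cell: 71.9658

1. box [0,88]×[0,41]: [(0, 0) (88, 0) (88, 41) (0, 41)]
2. ⊥bis P3·P0 via (60.465,20.78): [(0, 24.2613) (0, 0) (88, 0) (88, 19.1947)]  |A|=1912.0627
3. ⊥bis P3·P1 via (57.56,4.595): [(73.8448, 20.0096) (52.7056, 0) (88, 0) (88, 19.1947)]  |A|=488.966
4. ⊥bis P3·P2 via (40.99,3.3): [(73.8448, 20.0096) (52.7056, 0) (88, 0) (88, 19.1947)]  |A|=488.966
5. ⊥bis P3·P4 via (71.29,14.955): [(69.9095, 16.2846) (52.7056, 0) (86.8183, 0)]  |A|=277.7549
6. ⊥bis P3·P5 via (64.87,5.71): [(62.7329, 9.4915) (52.7056, 0) (68.0969, 0)]  |A|=73.0435
7. ⊥bis P3·P6 via (54.335,2.91): [(62.7329, 9.4915) (54.2555, 1.4671) (54.1748, 0) (68.0969, 0)]  |A|=71.9658
8. ⊥bis P3·P7 via (66.235,15.475): [(62.7329, 9.4915) (54.2555, 1.4671) (54.1748, 0) (68.0969, 0)]  |A|=71.9658
9. canonical 4-gon: [(62.7329, 9.4915) (54.2555, 1.4671) (54.1748, 0) (68.0969, 0)]
10. shoelace: 71.9658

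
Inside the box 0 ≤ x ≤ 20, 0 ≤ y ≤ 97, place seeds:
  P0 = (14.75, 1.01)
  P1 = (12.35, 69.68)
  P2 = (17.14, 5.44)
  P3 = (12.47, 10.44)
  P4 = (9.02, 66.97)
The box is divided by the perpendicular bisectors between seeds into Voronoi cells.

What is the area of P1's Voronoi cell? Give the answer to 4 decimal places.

1. box [0,20]×[0,97]: [(0, 0) (20, 0) (20, 97) (0, 97)]
2. ⊥bis P1·P0 via (13.55,35.345): [(0, 34.8714) (20, 35.5704) (20, 97) (0, 97)]  |A|=1235.5814
3. ⊥bis P1·P2 via (14.745,37.56): [(0, 36.4606) (20, 37.9518) (20, 97) (0, 97)]  |A|=1195.8761
4. ⊥bis P1·P3 via (12.41,40.06): [(0, 40.0349) (20, 40.0754) (20, 97) (0, 97)]  |A|=1138.8976
5. ⊥bis P1·P4 via (10.685,68.325): [(0, 81.4545) (20, 56.8789) (20, 97) (0, 97)]  |A|=556.6657
6. canonical 4-gon: [(0, 81.4545) (20, 56.8789) (20, 97) (0, 97)]
7. shoelace: 556.6657

Area of P1's cell: 556.6657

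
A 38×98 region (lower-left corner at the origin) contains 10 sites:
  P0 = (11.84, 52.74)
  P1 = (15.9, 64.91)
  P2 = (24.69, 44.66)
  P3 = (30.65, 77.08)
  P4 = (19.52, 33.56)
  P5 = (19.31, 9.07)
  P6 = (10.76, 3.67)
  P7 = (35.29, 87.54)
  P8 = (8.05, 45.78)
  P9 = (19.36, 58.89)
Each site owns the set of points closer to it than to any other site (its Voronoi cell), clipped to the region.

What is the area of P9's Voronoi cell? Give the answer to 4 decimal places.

Area of P9's cell: 220.1457

1. box [0,38]×[0,98]: [(0, 0) (38, 0) (38, 98) (0, 98)]
2. ⊥bis P9·P0 via (15.6,55.815): [(0, 74.8901) (38, 28.4251) (38, 98) (0, 98)]  |A|=1761.0111
3. ⊥bis P9·P1 via (17.63,61.9): [(12.8639, 59.1607) (38, 28.4251) (38, 73.6077)]  |A|=567.858
4. ⊥bis P9·P2 via (22.025,51.775): [(12.8639, 59.1607) (19.6358, 50.8801) (38, 57.7586) (38, 73.6077)]  |A|=298.5153
5. ⊥bis P9·P3 via (25.005,67.985): [(26.5494, 67.0264) (12.8639, 59.1607) (19.6358, 50.8801) (38, 57.7586) (38, 59.9194)]  |A|=220.1457
6. ⊥bis P9·P4 via (19.44,46.225): [(26.5494, 67.0264) (12.8639, 59.1607) (19.6358, 50.8801) (38, 57.7586) (38, 59.9194)]  |A|=220.1457
7. ⊥bis P9·P5 via (19.335,33.98): [(26.5494, 67.0264) (12.8639, 59.1607) (19.6358, 50.8801) (38, 57.7586) (38, 59.9194)]  |A|=220.1457
8. ⊥bis P9·P6 via (15.06,31.28): [(26.5494, 67.0264) (12.8639, 59.1607) (19.6358, 50.8801) (38, 57.7586) (38, 59.9194)]  |A|=220.1457
9. ⊥bis P9·P7 via (27.325,73.215): [(26.5494, 67.0264) (12.8639, 59.1607) (19.6358, 50.8801) (38, 57.7586) (38, 59.9194)]  |A|=220.1457
10. ⊥bis P9·P8 via (13.705,52.335): [(26.5494, 67.0264) (12.8639, 59.1607) (19.6358, 50.8801) (38, 57.7586) (38, 59.9194)]  |A|=220.1457
11. canonical 5-gon: [(26.5494, 67.0264) (12.8639, 59.1607) (19.6358, 50.8801) (38, 57.7586) (38, 59.9194)]
12. shoelace: 220.1457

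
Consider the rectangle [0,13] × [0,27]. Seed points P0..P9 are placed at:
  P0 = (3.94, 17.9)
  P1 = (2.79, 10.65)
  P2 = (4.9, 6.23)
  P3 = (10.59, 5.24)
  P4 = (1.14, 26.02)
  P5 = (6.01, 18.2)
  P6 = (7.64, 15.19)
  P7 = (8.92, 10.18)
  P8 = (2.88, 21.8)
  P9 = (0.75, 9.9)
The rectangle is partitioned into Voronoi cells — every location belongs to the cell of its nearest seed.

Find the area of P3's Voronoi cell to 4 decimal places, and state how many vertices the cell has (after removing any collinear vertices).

1. box [0,13]×[0,27]: [(0, 0) (13, 0) (13, 27) (0, 27)]
2. ⊥bis P3·P0 via (7.265,11.57): [(0, 7.7539) (0, 0) (13, 0) (13, 14.5825)]  |A|=145.1861
3. ⊥bis P3·P1 via (6.69,7.945): [(10.3157, 13.1725) (1.1794, 0) (13, 0) (13, 14.5825)]  |A|=97.4248
4. ⊥bis P3·P2 via (7.745,5.735): [(10.3157, 13.1725) (8.6115, 10.7154) (6.7472, 0) (13, 0) (13, 14.5825)]  |A|=67.5944
5. ⊥bis P3·P4 via (5.865,15.63): [(10.3157, 13.1725) (8.6115, 10.7154) (6.7472, 0) (13, 0) (13, 14.5825)]  |A|=67.5944
6. ⊥bis P3·P5 via (8.3,11.72): [(9.6357, 12.192) (8.6115, 10.7154) (6.7472, 0) (13, 0) (13, 13.381)]  |A|=64.7368
7. ⊥bis P3·P6 via (9.115,10.215): [(8.4924, 10.0304) (6.7472, 0) (13, 0) (13, 11.3668)]  |A|=56.978
8. ⊥bis P3·P7 via (9.755,7.71): [(7.9845, 7.1115) (6.7472, 0) (13, 0) (13, 8.807)]  |A|=44.3192
9. ⊥bis P3·P8 via (6.735,13.52): [(7.9845, 7.1115) (6.7472, 0) (13, 0) (13, 8.807)]  |A|=44.3192
10. ⊥bis P3·P9 via (5.67,7.57): [(7.9845, 7.1115) (6.7472, 0) (13, 0) (13, 8.807)]  |A|=44.3192
11. canonical 4-gon: [(7.9845, 7.1115) (6.7472, 0) (13, 0) (13, 8.807)]
12. shoelace: 44.3192

Area of P3's cell: 44.3192 (4 vertices)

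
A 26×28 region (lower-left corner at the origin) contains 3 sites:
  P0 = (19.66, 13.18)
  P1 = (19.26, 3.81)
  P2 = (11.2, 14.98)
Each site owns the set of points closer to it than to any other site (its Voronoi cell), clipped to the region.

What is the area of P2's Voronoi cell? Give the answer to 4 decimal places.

1. box [0,26]×[0,28]: [(0, 0) (26, 0) (26, 28) (0, 28)]
2. ⊥bis P2·P0 via (15.43,14.08): [(0, 0) (12.4343, 0) (18.3917, 28) (0, 28)]  |A|=431.5634
3. ⊥bis P2·P1 via (15.23,9.395): [(0, 0) (2.2099, 0) (14.2887, 8.7158) (18.3917, 28) (0, 28)]  |A|=387.0068
4. canonical 5-gon: [(0, 0) (2.2099, 0) (14.2887, 8.7158) (18.3917, 28) (0, 28)]
5. shoelace: 387.0068

Area of P2's cell: 387.0068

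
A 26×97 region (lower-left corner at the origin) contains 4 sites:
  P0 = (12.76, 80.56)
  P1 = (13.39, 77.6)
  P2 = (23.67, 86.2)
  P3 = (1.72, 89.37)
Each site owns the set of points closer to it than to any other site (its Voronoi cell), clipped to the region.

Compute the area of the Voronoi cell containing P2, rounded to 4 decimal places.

Area of P2's cell: 191.8218

1. box [0,26]×[0,97]: [(0, 0) (26, 0) (26, 97) (0, 97)]
2. ⊥bis P2·P0 via (18.215,83.38): [(26, 68.3207) (26, 97) (11.174, 97)]  |A|=212.5988
3. ⊥bis P2·P1 via (18.53,81.9): [(19.7081, 80.4918) (26, 72.9707) (26, 97) (11.174, 97)]  |A|=197.9701
4. ⊥bis P2·P3 via (12.695,87.785): [(13.4031, 92.6881) (19.7081, 80.4918) (26, 72.9707) (26, 97) (14.0258, 97)]  |A|=191.8218
5. canonical 5-gon: [(13.4031, 92.6881) (19.7081, 80.4918) (26, 72.9707) (26, 97) (14.0258, 97)]
6. shoelace: 191.8218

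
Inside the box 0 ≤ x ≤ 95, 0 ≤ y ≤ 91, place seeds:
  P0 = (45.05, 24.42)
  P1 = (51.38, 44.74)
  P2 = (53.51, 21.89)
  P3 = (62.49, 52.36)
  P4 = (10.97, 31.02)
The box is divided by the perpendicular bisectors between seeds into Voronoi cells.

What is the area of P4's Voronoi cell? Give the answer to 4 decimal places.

Area of P4's cell: 2172.2634

1. box [0,95]×[0,91]: [(0, 0) (95, 0) (95, 91) (0, 91)]
2. ⊥bis P4·P0 via (28.01,27.72): [(0, 0) (22.6417, 0) (40.2649, 91) (0, 91)]  |A|=2862.2512
3. ⊥bis P4·P1 via (31.175,37.88): [(0, 0) (22.6417, 0) (30.4125, 40.1258) (13.1397, 91) (0, 91)]  |A|=2172.2634
4. ⊥bis P4·P2 via (32.24,26.455): [(0, 0) (22.6417, 0) (30.4125, 40.1258) (13.1397, 91) (0, 91)]  |A|=2172.2634
5. ⊥bis P4·P3 via (36.73,41.69): [(0, 0) (22.6417, 0) (30.4125, 40.1258) (13.1397, 91) (0, 91)]  |A|=2172.2634
6. canonical 5-gon: [(0, 0) (22.6417, 0) (30.4125, 40.1258) (13.1397, 91) (0, 91)]
7. shoelace: 2172.2634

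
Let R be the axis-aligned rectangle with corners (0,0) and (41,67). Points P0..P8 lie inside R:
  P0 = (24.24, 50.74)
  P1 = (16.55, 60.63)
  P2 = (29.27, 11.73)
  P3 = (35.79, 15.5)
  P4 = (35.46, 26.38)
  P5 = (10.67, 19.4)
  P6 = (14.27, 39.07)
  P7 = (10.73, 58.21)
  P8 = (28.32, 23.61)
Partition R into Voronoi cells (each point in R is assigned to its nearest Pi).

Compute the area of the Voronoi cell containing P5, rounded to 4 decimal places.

Area of P5's cell: 535.4394

1. box [0,41]×[0,67]: [(0, 0) (41, 0) (41, 67) (0, 67)]
2. ⊥bis P5·P0 via (17.455,35.07): [(0, 42.6279) (0, 0) (41, 0) (41, 24.8752)]  |A|=1383.813
3. ⊥bis P5·P1 via (13.61,40.015): [(2.3139, 41.626) (0, 41.956) (0, 0) (41, 0) (41, 24.8752)]  |A|=1383.0356
4. ⊥bis P5·P2 via (19.97,15.565): [(26.4136, 31.191) (2.3139, 41.626) (0, 41.956) (0, 0) (13.5515, 0)]  |A|=773.5438
5. ⊥bis P5·P3 via (23.23,17.45): [(24.7292, 27.1061) (25.4295, 31.6171) (2.3139, 41.626) (0, 41.956) (0, 0) (13.5515, 0)]  |A|=771.1749
6. ⊥bis P5·P4 via (23.065,22.89): [(23.0348, 22.9972) (19.9383, 33.9948) (2.3139, 41.626) (0, 41.956) (0, 0) (13.5515, 0)]  |A|=742.2785
7. ⊥bis P5·P6 via (12.47,29.235): [(23.0348, 22.9972) (21.757, 27.5353) (0, 31.5173) (0, 0) (13.5515, 0)]  |A|=565.644
8. ⊥bis P5·P7 via (10.7,38.805): [(23.0348, 22.9972) (21.757, 27.5353) (0, 31.5173) (0, 0) (13.5515, 0)]  |A|=565.644
9. ⊥bis P5·P8 via (19.495,21.505): [(20.5667, 17.012) (17.8877, 28.2435) (0, 31.5173) (0, 0) (13.5515, 0)]  |A|=535.4394
10. canonical 5-gon: [(20.5667, 17.012) (17.8877, 28.2435) (0, 31.5173) (0, 0) (13.5515, 0)]
11. shoelace: 535.4394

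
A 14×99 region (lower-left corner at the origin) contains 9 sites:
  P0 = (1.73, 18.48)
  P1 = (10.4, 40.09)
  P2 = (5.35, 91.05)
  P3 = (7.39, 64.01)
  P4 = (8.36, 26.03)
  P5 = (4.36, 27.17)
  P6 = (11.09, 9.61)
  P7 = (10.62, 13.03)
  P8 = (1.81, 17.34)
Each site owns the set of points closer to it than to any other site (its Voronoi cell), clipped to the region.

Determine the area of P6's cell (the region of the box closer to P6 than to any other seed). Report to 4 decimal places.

1. box [0,14]×[0,99]: [(0, 0) (14, 0) (14, 99) (0, 99)]
2. ⊥bis P6·P0 via (6.41,14.045): [(0, 7.2809) (0, 0) (14, 0) (14, 22.0543)]  |A|=205.3463
3. ⊥bis P6·P1 via (10.745,24.85): [(0, 7.2809) (0, 0) (14, 0) (14, 22.0543)]  |A|=205.3463
4. ⊥bis P6·P2 via (8.22,50.33): [(0, 7.2809) (0, 0) (14, 0) (14, 22.0543)]  |A|=205.3463
5. ⊥bis P6·P3 via (9.24,36.81): [(0, 7.2809) (0, 0) (14, 0) (14, 22.0543)]  |A|=205.3463
6. ⊥bis P6·P4 via (9.725,17.82): [(10.0364, 17.8718) (0, 7.2809) (0, 0) (14, 0) (14, 18.5308)]  |A|=198.3635
7. ⊥bis P6·P5 via (7.725,18.39): [(10.0364, 17.8718) (0, 7.2809) (0, 0) (14, 0) (14, 18.5308)]  |A|=198.3635
8. ⊥bis P6·P7 via (10.855,11.32): [(2.7754, 10.2097) (0, 7.2809) (0, 0) (14, 0) (14, 11.7522)]  |A|=147.5281
9. ⊥bis P6·P8 via (6.45,13.475): [(3.8535, 10.3578) (0, 5.7317) (0, 0) (14, 0) (14, 11.7522)]  |A|=143.1701
10. canonical 5-gon: [(3.8535, 10.3578) (0, 5.7317) (0, 0) (14, 0) (14, 11.7522)]
11. shoelace: 143.1701

Area of P6's cell: 143.1701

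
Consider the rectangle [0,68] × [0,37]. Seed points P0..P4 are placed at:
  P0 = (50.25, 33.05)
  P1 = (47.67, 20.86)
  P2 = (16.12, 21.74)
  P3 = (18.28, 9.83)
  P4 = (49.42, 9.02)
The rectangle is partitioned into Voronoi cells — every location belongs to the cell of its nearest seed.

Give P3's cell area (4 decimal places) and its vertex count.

1. box [0,68]×[0,37]: [(0, 0) (68, 0) (68, 37) (0, 37)]
2. ⊥bis P3·P0 via (34.265,21.44): [(0, 0) (49.837, 0) (22.9637, 37) (0, 37)]  |A|=1346.8126
3. ⊥bis P3·P1 via (32.975,15.345): [(0, 0) (38.7339, 0) (26.8626, 31.6319) (22.9637, 37) (0, 37)]  |A|=1171.2072
4. ⊥bis P3·P2 via (17.2,15.785): [(0, 12.6656) (0, 0) (38.7339, 0) (31.8151, 18.4356)]  |A|=558.5205
5. ⊥bis P3·P4 via (33.85,9.425): [(0, 12.6656) (0, 0) (33.6048, 0) (33.9373, 12.7809) (31.8151, 18.4356)]  |A|=525.7432
6. canonical 5-gon: [(0, 12.6656) (0, 0) (33.6048, 0) (33.9373, 12.7809) (31.8151, 18.4356)]
7. shoelace: 525.7432

Area of P3's cell: 525.7432 (5 vertices)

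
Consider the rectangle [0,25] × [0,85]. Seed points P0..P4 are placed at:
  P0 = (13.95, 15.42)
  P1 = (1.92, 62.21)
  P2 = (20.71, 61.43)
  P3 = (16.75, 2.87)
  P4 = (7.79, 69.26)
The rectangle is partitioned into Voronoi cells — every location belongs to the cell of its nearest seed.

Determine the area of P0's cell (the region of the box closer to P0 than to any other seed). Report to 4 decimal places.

Area of P0's cell: 743.8456

1. box [0,25]×[0,85]: [(0, 0) (25, 0) (25, 85) (0, 85)]
2. ⊥bis P0·P1 via (7.935,38.815): [(0, 36.7749) (0, 0) (25, 0) (25, 43.2025)]  |A|=999.7172
3. ⊥bis P0·P2 via (17.33,38.425): [(10.3862, 39.4452) (0, 36.7749) (0, 0) (25, 0) (25, 37.2981)]  |A|=956.5741
4. ⊥bis P0·P3 via (15.35,9.145): [(10.3862, 39.4452) (0, 36.7749) (0, 5.7203) (25, 11.298) (25, 37.2981)]  |A|=743.8456
5. ⊥bis P0·P4 via (10.87,42.34): [(10.3862, 39.4452) (0, 36.7749) (0, 5.7203) (25, 11.298) (25, 37.2981)]  |A|=743.8456
6. canonical 5-gon: [(10.3862, 39.4452) (0, 36.7749) (0, 5.7203) (25, 11.298) (25, 37.2981)]
7. shoelace: 743.8456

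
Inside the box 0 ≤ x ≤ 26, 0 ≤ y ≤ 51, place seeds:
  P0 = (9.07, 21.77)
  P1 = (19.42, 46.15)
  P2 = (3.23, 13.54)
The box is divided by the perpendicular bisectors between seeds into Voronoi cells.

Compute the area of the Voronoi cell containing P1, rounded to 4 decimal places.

1. box [0,26]×[0,51]: [(0, 0) (26, 0) (26, 51) (0, 51)]
2. ⊥bis P1·P0 via (14.245,33.96): [(0, 40.0074) (26, 28.9697) (26, 51) (0, 51)]  |A|=429.298
3. ⊥bis P1·P2 via (11.325,29.845): [(0, 40.0074) (26, 28.9697) (26, 51) (0, 51)]  |A|=429.298
4. canonical 4-gon: [(0, 40.0074) (26, 28.9697) (26, 51) (0, 51)]
5. shoelace: 429.298

Area of P1's cell: 429.2980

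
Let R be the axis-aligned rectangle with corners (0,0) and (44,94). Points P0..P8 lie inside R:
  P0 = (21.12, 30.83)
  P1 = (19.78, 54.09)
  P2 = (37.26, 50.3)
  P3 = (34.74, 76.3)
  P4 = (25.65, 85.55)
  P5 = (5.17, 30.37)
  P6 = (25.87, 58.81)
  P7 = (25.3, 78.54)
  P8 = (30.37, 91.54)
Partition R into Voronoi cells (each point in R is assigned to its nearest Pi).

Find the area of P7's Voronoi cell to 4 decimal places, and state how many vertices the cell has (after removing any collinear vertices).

1. box [0,44]×[0,94]: [(0, 0) (44, 0) (44, 94) (0, 94)]
2. ⊥bis P7·P0 via (23.21,54.685): [(0, 56.7185) (44, 52.8635) (44, 94) (0, 94)]  |A|=1725.1955
3. ⊥bis P7·P1 via (22.54,66.315): [(0, 71.4038) (44, 61.47) (44, 94) (0, 94)]  |A|=1212.7758
4. ⊥bis P7·P2 via (31.28,64.42): [(0, 71.4038) (31.1596, 64.369) (44, 69.8071) (44, 94) (0, 94)]  |A|=1159.2501
5. ⊥bis P7·P3 via (30.02,77.42): [(0, 71.4038) (27.1386, 65.2768) (33.9542, 94) (0, 94)]  |A|=794.2516
6. ⊥bis P7·P4 via (25.475,82.045): [(0, 83.3169) (0, 71.4038) (27.1386, 65.2768) (31.0514, 81.7666)]  |A|=420.7013
7. ⊥bis P7·P5 via (15.235,54.455): [(0, 83.3169) (0, 71.4038) (27.1386, 65.2768) (31.0514, 81.7666)]  |A|=420.7013
8. ⊥bis P7·P6 via (25.585,68.675): [(0, 83.3169) (0, 71.4038) (13.6181, 68.3293) (27.9612, 68.7436) (31.0514, 81.7666)]  |A|=396.009
9. ⊥bis P7·P8 via (27.835,85.04): [(0, 83.3169) (0, 71.4038) (13.6181, 68.3293) (27.9612, 68.7436) (31.0514, 81.7666)]  |A|=396.009
10. canonical 5-gon: [(0, 83.3169) (0, 71.4038) (13.6181, 68.3293) (27.9612, 68.7436) (31.0514, 81.7666)]
11. shoelace: 396.009

Area of P7's cell: 396.0090 (5 vertices)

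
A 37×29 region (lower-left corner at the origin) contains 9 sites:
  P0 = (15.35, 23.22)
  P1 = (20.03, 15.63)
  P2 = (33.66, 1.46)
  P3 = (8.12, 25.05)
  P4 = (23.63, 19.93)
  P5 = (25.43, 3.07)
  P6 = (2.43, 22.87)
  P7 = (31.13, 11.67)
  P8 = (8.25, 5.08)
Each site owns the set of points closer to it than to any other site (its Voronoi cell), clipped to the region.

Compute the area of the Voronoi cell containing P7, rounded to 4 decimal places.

Area of P7's cell: 141.8994

1. box [0,37]×[0,29]: [(0, 0) (37, 0) (37, 29) (0, 29)]
2. ⊥bis P7·P0 via (23.24,17.445): [(10.4713, 0) (37, 0) (37, 29) (31.6976, 29)]  |A|=461.5513
3. ⊥bis P7·P1 via (25.58,13.65): [(30.4464, 27.2906) (20.7103, 0) (37, 0) (37, 29) (31.6976, 29)]  |A|=321.8378
4. ⊥bis P7·P2 via (32.395,6.565): [(30.4464, 27.2906) (22.1464, 4.0254) (37, 7.7061) (37, 29) (31.6976, 29)]  |A|=231.8194
5. ⊥bis P7·P3 via (19.625,18.36): [(30.4464, 27.2906) (22.1464, 4.0254) (37, 7.7061) (37, 29) (31.6976, 29)]  |A|=231.8194
6. ⊥bis P7·P4 via (27.38,15.8): [(25.8521, 14.4127) (22.1464, 4.0254) (37, 7.7061) (37, 24.5349)]  |A|=164.1272
7. ⊥bis P7·P5 via (28.28,7.37): [(25.8521, 14.4127) (24.2844, 10.0183) (30.2839, 6.0419) (37, 7.7061) (37, 24.5349)]  |A|=141.8994
8. ⊥bis P7·P6 via (16.78,17.27): [(25.8521, 14.4127) (24.2844, 10.0183) (30.2839, 6.0419) (37, 7.7061) (37, 24.5349)]  |A|=141.8994
9. ⊥bis P7·P8 via (19.69,8.375): [(25.8521, 14.4127) (24.2844, 10.0183) (30.2839, 6.0419) (37, 7.7061) (37, 24.5349)]  |A|=141.8994
10. canonical 5-gon: [(25.8521, 14.4127) (24.2844, 10.0183) (30.2839, 6.0419) (37, 7.7061) (37, 24.5349)]
11. shoelace: 141.8994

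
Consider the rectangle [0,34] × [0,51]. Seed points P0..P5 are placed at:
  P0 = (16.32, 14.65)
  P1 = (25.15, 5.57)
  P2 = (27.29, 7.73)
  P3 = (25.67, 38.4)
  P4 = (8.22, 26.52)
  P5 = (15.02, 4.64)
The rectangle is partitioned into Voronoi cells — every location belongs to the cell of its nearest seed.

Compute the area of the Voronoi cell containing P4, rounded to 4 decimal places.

1. box [0,34]×[0,51]: [(0, 0) (34, 0) (34, 51) (0, 51)]
2. ⊥bis P4·P0 via (12.27,20.585): [(0, 12.212) (34, 35.4134) (34, 51) (0, 51)]  |A|=924.3676
3. ⊥bis P4·P1 via (16.685,16.045): [(0, 12.212) (34, 35.4134) (34, 51) (0, 51)]  |A|=924.3676
4. ⊥bis P4·P2 via (17.755,17.125): [(0, 12.212) (34, 35.4134) (34, 51) (0, 51)]  |A|=924.3676
5. ⊥bis P4·P3 via (16.945,32.46): [(0, 12.212) (20.9821, 26.5301) (4.3229, 51) (0, 51)]  |A|=459.8173
6. ⊥bis P4·P5 via (11.62,15.58): [(0, 12.212) (20.9821, 26.5301) (4.3229, 51) (0, 51)]  |A|=459.8173
7. canonical 4-gon: [(0, 12.212) (20.9821, 26.5301) (4.3229, 51) (0, 51)]
8. shoelace: 459.8173

Area of P4's cell: 459.8173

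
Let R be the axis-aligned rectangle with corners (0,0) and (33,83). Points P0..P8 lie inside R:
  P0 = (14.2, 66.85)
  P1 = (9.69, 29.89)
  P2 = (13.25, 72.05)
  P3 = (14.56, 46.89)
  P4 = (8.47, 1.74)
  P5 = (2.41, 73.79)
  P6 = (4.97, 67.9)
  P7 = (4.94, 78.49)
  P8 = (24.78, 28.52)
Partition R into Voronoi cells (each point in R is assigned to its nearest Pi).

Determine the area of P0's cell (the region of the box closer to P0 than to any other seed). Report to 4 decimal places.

1. box [0,33]×[0,83]: [(0, 0) (33, 0) (33, 83) (0, 83)]
2. ⊥bis P0·P1 via (11.945,48.37): [(0, 49.8276) (33, 45.8008) (33, 83) (0, 83)]  |A|=1161.132
3. ⊥bis P0·P2 via (13.725,69.45): [(0, 66.9425) (0, 49.8276) (33, 45.8008) (33, 72.9714)]  |A|=730.7121
4. ⊥bis P0·P3 via (14.38,56.87): [(0, 66.9425) (0, 56.6106) (33, 57.2058) (33, 72.9714)]  |A|=430.6082
5. ⊥bis P0·P4 via (11.335,34.295): [(0, 66.9425) (0, 56.6106) (33, 57.2058) (33, 72.9714)]  |A|=430.6082
6. ⊥bis P0·P5 via (8.305,70.32): [(7.0781, 68.2357) (0.2377, 56.6149) (33, 57.2058) (33, 72.9714)]  |A|=392.6766
7. ⊥bis P0·P6 via (9.585,67.375): [(9.7382, 68.7216) (8.3776, 56.7617) (33, 57.2058) (33, 72.9714)]  |A|=330.3061
8. ⊥bis P0·P7 via (9.57,72.67): [(9.7382, 68.7216) (8.3776, 56.7617) (33, 57.2058) (33, 72.9714)]  |A|=330.3061
9. ⊥bis P0·P8 via (19.49,47.685): [(9.7382, 68.7216) (8.3776, 56.7617) (33, 57.2058) (33, 72.9714)]  |A|=330.3061
10. canonical 4-gon: [(9.7382, 68.7216) (8.3776, 56.7617) (33, 57.2058) (33, 72.9714)]
11. shoelace: 330.3061

Area of P0's cell: 330.3061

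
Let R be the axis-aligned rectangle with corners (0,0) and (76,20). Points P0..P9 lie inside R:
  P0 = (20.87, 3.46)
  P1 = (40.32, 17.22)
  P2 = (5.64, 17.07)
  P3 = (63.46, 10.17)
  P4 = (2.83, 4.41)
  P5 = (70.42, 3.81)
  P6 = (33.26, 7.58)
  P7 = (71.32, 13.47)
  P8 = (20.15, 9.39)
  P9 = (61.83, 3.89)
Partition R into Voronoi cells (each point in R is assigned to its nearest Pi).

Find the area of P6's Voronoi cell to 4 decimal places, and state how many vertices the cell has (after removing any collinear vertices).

1. box [0,76]×[0,20]: [(0, 0) (76, 0) (76, 20) (0, 20)]
2. ⊥bis P6·P0 via (27.065,5.52): [(28.9005, 0) (76, 0) (76, 20) (22.25, 20)]  |A|=1008.4944
3. ⊥bis P6·P1 via (36.79,12.4): [(28.9005, 0) (53.7214, 0) (26.4127, 20) (22.25, 20)]  |A|=289.8354
4. ⊥bis P6·P2 via (19.45,12.325): [(28.9005, 0) (53.7214, 0) (26.4127, 20) (22.25, 20)]  |A|=289.8354
5. ⊥bis P6·P3 via (48.36,8.875): [(28.9005, 0) (49.1211, 0) (48.8128, 3.5949) (26.4127, 20) (22.25, 20)]  |A|=281.5666
6. ⊥bis P6·P4 via (18.045,5.995): [(28.9005, 0) (49.1211, 0) (48.8128, 3.5949) (26.4127, 20) (22.25, 20)]  |A|=281.5666
7. ⊥bis P6·P5 via (51.84,5.695): [(28.9005, 0) (49.1211, 0) (48.8128, 3.5949) (26.4127, 20) (22.25, 20)]  |A|=281.5666
8. ⊥bis P6·P7 via (52.29,10.525): [(28.9005, 0) (49.1211, 0) (48.8128, 3.5949) (26.4127, 20) (22.25, 20)]  |A|=281.5666
9. ⊥bis P6·P8 via (26.705,8.485): [(26.5214, 7.1549) (28.9005, 0) (49.1211, 0) (48.8128, 3.5949) (28.122, 18.7482)]  |A|=243.9217
10. ⊥bis P6·P9 via (47.545,5.735): [(26.5214, 7.1549) (28.9005, 0) (46.8043, 0) (47.402, 4.6281) (28.122, 18.7482)]  |A|=236.1839
11. canonical 5-gon: [(26.5214, 7.1549) (28.9005, 0) (46.8043, 0) (47.402, 4.6281) (28.122, 18.7482)]
12. shoelace: 236.1839

Area of P6's cell: 236.1839 (5 vertices)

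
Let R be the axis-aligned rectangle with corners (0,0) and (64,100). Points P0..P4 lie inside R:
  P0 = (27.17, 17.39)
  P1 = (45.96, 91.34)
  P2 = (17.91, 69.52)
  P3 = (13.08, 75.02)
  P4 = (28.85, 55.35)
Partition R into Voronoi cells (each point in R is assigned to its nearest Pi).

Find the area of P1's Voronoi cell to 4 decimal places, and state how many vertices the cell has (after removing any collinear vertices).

Area of P1's cell: 1116.9336 (5 vertices)

1. box [0,64]×[0,100]: [(0, 0) (64, 0) (64, 100) (0, 100)]
2. ⊥bis P1·P0 via (36.565,54.365): [(0, 63.6558) (64, 47.394) (64, 100) (0, 100)]  |A|=2846.4049
3. ⊥bis P1·P2 via (31.935,80.43): [(56.0652, 49.4102) (64, 47.394) (64, 100) (16.7116, 100)]  |A|=1404.8654
4. ⊥bis P1·P3 via (29.52,83.18): [(29.0338, 84.1595) (56.0652, 49.4102) (64, 47.394) (64, 100) (21.1714, 100)]  |A|=1369.5425
5. ⊥bis P1·P4 via (37.405,73.345): [(29.0338, 84.1595) (37.4707, 73.3138) (64, 60.7015) (64, 100) (21.1714, 100)]  |A|=1116.9336
6. canonical 5-gon: [(29.0338, 84.1595) (37.4707, 73.3138) (64, 60.7015) (64, 100) (21.1714, 100)]
7. shoelace: 1116.9336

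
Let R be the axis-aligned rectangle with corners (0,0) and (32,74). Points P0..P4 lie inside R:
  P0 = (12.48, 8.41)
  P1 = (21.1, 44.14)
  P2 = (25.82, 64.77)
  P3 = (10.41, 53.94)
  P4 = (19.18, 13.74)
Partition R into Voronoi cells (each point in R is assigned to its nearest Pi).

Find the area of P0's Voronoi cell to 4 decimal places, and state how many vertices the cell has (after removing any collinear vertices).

1. box [0,32]×[0,74]: [(0, 0) (32, 0) (32, 74) (0, 74)]
2. ⊥bis P0·P1 via (16.79,26.275): [(0, 30.3257) (0, 0) (32, 0) (32, 22.6055)]  |A|=846.8989
3. ⊥bis P0·P2 via (19.15,36.59): [(0, 30.3257) (0, 0) (32, 0) (32, 22.6055)]  |A|=846.8989
4. ⊥bis P0·P3 via (11.445,31.175): [(0, 30.3257) (0, 0) (32, 0) (32, 22.6055)]  |A|=846.8989
5. ⊥bis P0·P4 via (15.83,11.075): [(0.6382, 30.1717) (0, 30.3257) (0, 0) (24.6404, 0)]  |A|=381.3977
6. canonical 4-gon: [(0.6382, 30.1717) (0, 30.3257) (0, 0) (24.6404, 0)]
7. shoelace: 381.3977

Area of P0's cell: 381.3977 (4 vertices)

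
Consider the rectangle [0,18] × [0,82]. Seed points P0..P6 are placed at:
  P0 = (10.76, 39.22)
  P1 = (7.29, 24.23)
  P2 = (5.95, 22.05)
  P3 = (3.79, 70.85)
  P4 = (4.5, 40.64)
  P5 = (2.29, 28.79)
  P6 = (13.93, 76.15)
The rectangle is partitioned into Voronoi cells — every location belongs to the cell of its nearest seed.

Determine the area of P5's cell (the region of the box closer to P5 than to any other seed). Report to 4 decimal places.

1. box [0,18]×[0,82]: [(0, 0) (18, 0) (18, 82) (0, 82)]
2. ⊥bis P5·P0 via (6.525,34.005): [(0, 39.3038) (0, 0) (18, 0) (18, 24.6864)]  |A|=575.9118
3. ⊥bis P5·P1 via (4.79,26.51): [(9.4552, 31.6254) (0, 39.3038) (0, 21.2578)]  |A|=85.3148
4. ⊥bis P5·P2 via (4.12,25.42): [(3.478, 25.0714) (9.4552, 31.6254) (0, 39.3038) (0, 23.1827)]  |A|=81.9674
5. ⊥bis P5·P3 via (3.04,49.82): [(3.478, 25.0714) (9.4552, 31.6254) (0, 39.3038) (0, 23.1827)]  |A|=81.9674
6. ⊥bis P5·P4 via (3.395,34.715): [(3.478, 25.0714) (9.4552, 31.6254) (6.3232, 34.1689) (0, 35.3482) (0, 23.1827)]  |A|=69.4612
7. ⊥bis P5·P6 via (8.11,52.47): [(3.478, 25.0714) (9.4552, 31.6254) (6.3232, 34.1689) (0, 35.3482) (0, 23.1827)]  |A|=69.4612
8. canonical 5-gon: [(3.478, 25.0714) (9.4552, 31.6254) (6.3232, 34.1689) (0, 35.3482) (0, 23.1827)]
9. shoelace: 69.4612

Area of P5's cell: 69.4612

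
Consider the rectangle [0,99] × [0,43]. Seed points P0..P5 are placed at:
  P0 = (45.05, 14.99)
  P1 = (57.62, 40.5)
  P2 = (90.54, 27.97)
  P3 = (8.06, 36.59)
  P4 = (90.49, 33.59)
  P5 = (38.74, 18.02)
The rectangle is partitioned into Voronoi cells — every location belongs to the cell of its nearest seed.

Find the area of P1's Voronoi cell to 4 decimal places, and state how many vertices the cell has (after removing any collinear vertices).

1. box [0,99]×[0,43]: [(0, 0) (99, 0) (99, 43) (0, 43)]
2. ⊥bis P1·P0 via (51.335,27.745): [(99, 4.2582) (99, 43) (20.376, 43)]  |A|=1523.0195
3. ⊥bis P1·P2 via (74.08,34.235): [(68.4078, 19.3324) (77.4161, 43) (20.376, 43)]  |A|=675.0013
4. ⊥bis P1·P3 via (32.84,38.545): [(32.9784, 36.7902) (68.4078, 19.3324) (77.4161, 43) (32.4885, 43)]  |A|=637.3928
5. ⊥bis P1·P4 via (74.055,37.045): [(32.9784, 36.7902) (68.4078, 19.3324) (72.7046, 30.6215) (75.3069, 43) (32.4885, 43)]  |A|=624.3381
6. ⊥bis P1·P5 via (48.18,29.26): [(32.536, 42.3988) (48.0659, 29.3559) (68.4078, 19.3324) (72.7046, 30.6215) (75.3069, 43) (32.4885, 43)]  |A|=583.6731
7. canonical 6-gon: [(32.536, 42.3988) (48.0659, 29.3559) (68.4078, 19.3324) (72.7046, 30.6215) (75.3069, 43) (32.4885, 43)]
8. shoelace: 583.6731

Area of P1's cell: 583.6731 (6 vertices)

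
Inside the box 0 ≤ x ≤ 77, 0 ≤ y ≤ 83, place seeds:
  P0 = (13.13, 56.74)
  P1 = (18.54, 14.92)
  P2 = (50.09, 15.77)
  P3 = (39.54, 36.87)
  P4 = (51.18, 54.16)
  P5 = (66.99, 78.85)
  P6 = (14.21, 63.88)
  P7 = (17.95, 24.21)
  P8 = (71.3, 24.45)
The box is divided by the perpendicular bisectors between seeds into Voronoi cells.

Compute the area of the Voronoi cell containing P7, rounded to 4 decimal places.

Area of P7's cell: 594.9490

1. box [0,77]×[0,83]: [(0, 0) (77, 0) (77, 83) (0, 83)]
2. ⊥bis P7·P0 via (15.54,40.475): [(0, 38.1724) (0, 0) (77, 0) (77, 49.5816)]  |A|=3378.5293
3. ⊥bis P7·P1 via (18.245,19.565): [(0, 38.1724) (0, 18.4063) (77, 23.2965) (77, 49.5816)]  |A|=1772.9732
4. ⊥bis P7·P2 via (34.02,19.99): [(40.3653, 44.1534) (0, 38.1724) (0, 18.4063) (34.1741, 20.5766)]  |A|=795.0715
5. ⊥bis P7·P3 via (28.745,30.54): [(34.3019, 21.0634) (22.3294, 41.481) (0, 38.1724) (0, 18.4063) (34.1741, 20.5766)]  |A|=594.949
6. ⊥bis P7·P4 via (34.565,39.185): [(34.3019, 21.0634) (22.3294, 41.481) (0, 38.1724) (0, 18.4063) (34.1741, 20.5766)]  |A|=594.949
7. ⊥bis P7·P5 via (42.47,51.53): [(34.3019, 21.0634) (22.3294, 41.481) (0, 38.1724) (0, 18.4063) (34.1741, 20.5766)]  |A|=594.949
8. ⊥bis P7·P6 via (16.08,44.045): [(34.3019, 21.0634) (22.3294, 41.481) (0, 38.1724) (0, 18.4063) (34.1741, 20.5766)]  |A|=594.949
9. ⊥bis P7·P8 via (44.625,24.33): [(34.3019, 21.0634) (22.3294, 41.481) (0, 38.1724) (0, 18.4063) (34.1741, 20.5766)]  |A|=594.949
10. canonical 5-gon: [(34.3019, 21.0634) (22.3294, 41.481) (0, 38.1724) (0, 18.4063) (34.1741, 20.5766)]
11. shoelace: 594.949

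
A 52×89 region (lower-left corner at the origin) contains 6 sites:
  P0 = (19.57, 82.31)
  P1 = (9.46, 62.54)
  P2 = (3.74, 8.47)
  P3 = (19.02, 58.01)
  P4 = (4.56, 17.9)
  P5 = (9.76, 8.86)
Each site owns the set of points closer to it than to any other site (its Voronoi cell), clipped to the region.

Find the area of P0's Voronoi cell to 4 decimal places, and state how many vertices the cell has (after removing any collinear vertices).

Area of P0's cell: 900.0205 (5 vertices)

1. box [0,52]×[0,89]: [(0, 0) (52, 0) (52, 89) (0, 89)]
2. ⊥bis P0·P1 via (14.515,72.425): [(0, 79.8477) (52, 53.2559) (52, 89) (0, 89)]  |A|=1167.3069
3. ⊥bis P0·P2 via (11.655,45.39): [(0, 79.8477) (52, 53.2559) (52, 89) (0, 89)]  |A|=1167.3069
4. ⊥bis P0·P3 via (19.295,70.16): [(0, 79.8477) (18.9279, 70.1683) (52, 69.4198) (52, 89) (0, 89)]  |A|=900.0205
5. ⊥bis P0·P4 via (12.065,50.105): [(0, 79.8477) (18.9279, 70.1683) (52, 69.4198) (52, 89) (0, 89)]  |A|=900.0205
6. ⊥bis P0·P5 via (14.665,45.585): [(0, 79.8477) (18.9279, 70.1683) (52, 69.4198) (52, 89) (0, 89)]  |A|=900.0205
7. canonical 5-gon: [(0, 79.8477) (18.9279, 70.1683) (52, 69.4198) (52, 89) (0, 89)]
8. shoelace: 900.0205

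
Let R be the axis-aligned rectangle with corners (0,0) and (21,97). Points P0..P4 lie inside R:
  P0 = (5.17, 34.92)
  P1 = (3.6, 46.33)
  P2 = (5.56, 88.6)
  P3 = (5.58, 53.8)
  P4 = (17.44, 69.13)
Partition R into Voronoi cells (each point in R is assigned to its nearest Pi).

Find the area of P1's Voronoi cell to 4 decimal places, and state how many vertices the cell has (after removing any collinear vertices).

Area of P1's cell: 147.6736 (4 vertices)

1. box [0,21]×[0,97]: [(0, 0) (21, 0) (21, 97) (0, 97)]
2. ⊥bis P1·P0 via (4.385,40.625): [(0, 40.0216) (21, 42.9112) (21, 97) (0, 97)]  |A|=1166.2053
3. ⊥bis P1·P2 via (4.58,67.465): [(0, 67.6774) (0, 40.0216) (21, 42.9112) (21, 66.7036)]  |A|=540.2057
4. ⊥bis P1·P3 via (4.59,50.065): [(0, 51.2816) (0, 40.0216) (21, 42.9112) (21, 45.7154)]  |A|=147.6736
5. ⊥bis P1·P4 via (10.52,57.73): [(0, 51.2816) (0, 40.0216) (21, 42.9112) (21, 45.7154)]  |A|=147.6736
6. canonical 4-gon: [(0, 51.2816) (0, 40.0216) (21, 42.9112) (21, 45.7154)]
7. shoelace: 147.6736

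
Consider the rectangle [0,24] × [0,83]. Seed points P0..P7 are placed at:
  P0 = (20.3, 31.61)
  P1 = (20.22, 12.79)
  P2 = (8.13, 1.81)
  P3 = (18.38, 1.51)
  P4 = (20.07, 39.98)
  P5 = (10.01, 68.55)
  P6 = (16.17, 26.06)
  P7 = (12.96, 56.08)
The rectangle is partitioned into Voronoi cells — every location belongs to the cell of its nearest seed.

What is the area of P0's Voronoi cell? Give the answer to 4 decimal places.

Area of P0's cell: 83.5460

1. box [0,24]×[0,83]: [(0, 0) (24, 0) (24, 83) (0, 83)]
2. ⊥bis P0·P1 via (20.26,22.2): [(0, 22.2861) (24, 22.1841) (24, 83) (0, 83)]  |A|=1458.3573
3. ⊥bis P0·P2 via (14.215,16.71): [(0, 22.5153) (0.567, 22.2837) (24, 22.1841) (24, 83) (0, 83)]  |A|=1458.2924
4. ⊥bis P0·P3 via (19.34,16.56): [(0, 22.5153) (0.567, 22.2837) (24, 22.1841) (24, 83) (0, 83)]  |A|=1458.2924
5. ⊥bis P0·P4 via (20.185,35.795): [(0, 35.2403) (0, 22.5153) (0.567, 22.2837) (24, 22.1841) (24, 35.8998)]  |A|=319.9744
6. ⊥bis P0·P5 via (15.155,50.08): [(0, 35.2403) (0, 22.5153) (0.567, 22.2837) (24, 22.1841) (24, 35.8998)]  |A|=319.9744
7. ⊥bis P0·P6 via (18.235,28.835): [(9.2845, 35.4955) (24, 24.545) (24, 35.8998)]  |A|=83.546
8. ⊥bis P0·P7 via (16.63,43.845): [(9.2845, 35.4955) (24, 24.545) (24, 35.8998)]  |A|=83.546
9. canonical 3-gon: [(9.2845, 35.4955) (24, 24.545) (24, 35.8998)]
10. shoelace: 83.546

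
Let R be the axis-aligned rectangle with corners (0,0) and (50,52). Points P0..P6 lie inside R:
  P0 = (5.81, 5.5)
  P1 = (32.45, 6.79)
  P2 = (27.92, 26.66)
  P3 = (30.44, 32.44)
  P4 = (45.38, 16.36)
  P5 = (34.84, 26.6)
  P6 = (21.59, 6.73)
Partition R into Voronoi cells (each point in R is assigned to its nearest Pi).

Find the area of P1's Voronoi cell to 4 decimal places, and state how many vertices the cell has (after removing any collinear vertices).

Area of P1's cell: 237.8923 (5 vertices)

1. box [0,50]×[0,52]: [(0, 0) (50, 0) (50, 52) (0, 52)]
2. ⊥bis P1·P0 via (19.13,6.145): [(19.4276, 0) (50, 0) (50, 52) (16.9095, 52)]  |A|=1655.2352
3. ⊥bis P1·P2 via (30.185,16.725): [(18.744, 14.1167) (19.4276, 0) (50, 0) (50, 21.2425)]  |A|=547.7676
4. ⊥bis P1·P3 via (31.445,19.615): [(48.8408, 20.9782) (18.744, 14.1167) (19.4276, 0) (50, 0) (50, 21.069)]  |A|=547.6671
5. ⊥bis P1·P4 via (38.915,11.575): [(34.3932, 17.6844) (18.744, 14.1167) (19.4276, 0) (47.4821, 0)]  |A|=359.7405
6. ⊥bis P1·P5 via (33.645,16.695): [(35.2706, 16.4989) (31.2963, 16.9784) (18.744, 14.1167) (19.4276, 0) (47.4821, 0)]  |A|=357.5951
7. ⊥bis P1·P6 via (27.02,6.76): [(35.2706, 16.4989) (31.2963, 16.9784) (26.969, 15.9918) (27.0573, 0) (47.4821, 0)]  |A|=237.8923
8. canonical 5-gon: [(35.2706, 16.4989) (31.2963, 16.9784) (26.969, 15.9918) (27.0573, 0) (47.4821, 0)]
9. shoelace: 237.8923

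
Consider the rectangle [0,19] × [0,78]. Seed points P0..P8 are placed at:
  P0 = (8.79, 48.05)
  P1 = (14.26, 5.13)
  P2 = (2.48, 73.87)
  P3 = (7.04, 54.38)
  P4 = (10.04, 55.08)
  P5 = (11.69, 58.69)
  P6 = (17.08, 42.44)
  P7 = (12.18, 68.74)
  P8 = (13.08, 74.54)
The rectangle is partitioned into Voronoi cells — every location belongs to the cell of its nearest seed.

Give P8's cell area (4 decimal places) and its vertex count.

1. box [0,19]×[0,78]: [(0, 0) (19, 0) (19, 78) (0, 78)]
2. ⊥bis P8·P0 via (10.935,61.295): [(0, 63.0659) (19, 59.9889) (19, 78) (0, 78)]  |A|=312.9795
3. ⊥bis P8·P1 via (13.67,39.835): [(0, 63.0659) (19, 59.9889) (19, 78) (0, 78)]  |A|=312.9795
4. ⊥bis P8·P2 via (7.78,74.205): [(8.5718, 61.6777) (19, 59.9889) (19, 78) (7.5401, 78)]  |A|=187.4372
5. ⊥bis P8·P3 via (10.06,64.46): [(8.3638, 64.9682) (19, 61.7815) (19, 78) (7.5401, 78)]  |A|=160.9226
6. ⊥bis P8·P4 via (11.56,64.81): [(8.3421, 65.3127) (19, 63.6477) (19, 78) (7.5401, 78)]  |A|=149.1802
7. ⊥bis P8·P5 via (12.385,66.615): [(8.2368, 66.9788) (19, 66.0349) (19, 78) (7.5401, 78)]  |A|=127.5426
8. ⊥bis P8·P6 via (15.08,58.49): [(8.2368, 66.9788) (19, 66.0349) (19, 78) (7.5401, 78)]  |A|=127.5426
9. ⊥bis P8·P7 via (12.63,71.64): [(7.8957, 72.3746) (19, 70.6516) (19, 78) (7.5401, 78)]  |A|=73.0327
10. canonical 4-gon: [(7.8957, 72.3746) (19, 70.6516) (19, 78) (7.5401, 78)]
11. shoelace: 73.0327

Area of P8's cell: 73.0327 (4 vertices)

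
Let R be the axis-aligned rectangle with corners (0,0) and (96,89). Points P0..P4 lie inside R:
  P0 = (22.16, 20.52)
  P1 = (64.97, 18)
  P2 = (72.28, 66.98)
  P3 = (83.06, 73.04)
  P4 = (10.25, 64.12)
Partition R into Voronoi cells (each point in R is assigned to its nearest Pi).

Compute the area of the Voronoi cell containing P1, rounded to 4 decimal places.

Area of P1's cell: 2208.5668

1. box [0,96]×[0,89]: [(0, 0) (96, 0) (96, 89) (0, 89)]
2. ⊥bis P1·P0 via (43.565,19.26): [(42.4313, 0) (96, 0) (96, 89) (47.6702, 89)]  |A|=4534.4836
3. ⊥bis P1·P2 via (68.625,42.49): [(45.1388, 45.9952) (42.4313, 0) (96, 0) (96, 38.4044)]  |A|=2208.6006
4. ⊥bis P1·P3 via (74.015,45.52): [(95.3856, 38.4961) (45.1388, 45.9952) (42.4313, 0) (96, 0) (96, 38.2942)]  |A|=2208.5668
5. ⊥bis P1·P4 via (37.61,41.06): [(95.3856, 38.4961) (45.1388, 45.9952) (42.4313, 0) (96, 0) (96, 38.2942)]  |A|=2208.5668
6. canonical 5-gon: [(95.3856, 38.4961) (45.1388, 45.9952) (42.4313, 0) (96, 0) (96, 38.2942)]
7. shoelace: 2208.5668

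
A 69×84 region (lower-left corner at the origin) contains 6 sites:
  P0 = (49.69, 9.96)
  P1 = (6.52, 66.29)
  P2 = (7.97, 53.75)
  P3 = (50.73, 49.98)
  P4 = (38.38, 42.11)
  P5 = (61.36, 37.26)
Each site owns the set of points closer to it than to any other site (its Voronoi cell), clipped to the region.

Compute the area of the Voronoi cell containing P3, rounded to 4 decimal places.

Area of P3's cell: 1243.6262

1. box [0,69]×[0,84]: [(0, 0) (69, 0) (69, 84) (0, 84)]
2. ⊥bis P3·P0 via (50.21,29.97): [(0, 31.2748) (69, 29.4817) (69, 84) (0, 84)]  |A|=3699.9003
3. ⊥bis P3·P1 via (28.625,58.135): [(18.538, 30.7931) (69, 29.4817) (69, 84) (38.1671, 84)]  |A|=2195.8126
4. ⊥bis P3·P2 via (29.35,51.865): [(30.3041, 62.6863) (27.4717, 30.5609) (69, 29.4817) (69, 84) (38.1671, 84)]  |A|=2051.9842
5. ⊥bis P3·P4 via (44.555,46.045): [(31.641, 66.3103) (54.876, 29.8487) (69, 29.4817) (69, 84) (38.1671, 84)]  |A|=1544.3133
6. ⊥bis P3·P5 via (56.045,43.62): [(31.641, 66.3103) (49.556, 38.1972) (69, 54.4464) (69, 84) (38.1671, 84)]  |A|=1243.6262
7. canonical 5-gon: [(31.641, 66.3103) (49.556, 38.1972) (69, 54.4464) (69, 84) (38.1671, 84)]
8. shoelace: 1243.6262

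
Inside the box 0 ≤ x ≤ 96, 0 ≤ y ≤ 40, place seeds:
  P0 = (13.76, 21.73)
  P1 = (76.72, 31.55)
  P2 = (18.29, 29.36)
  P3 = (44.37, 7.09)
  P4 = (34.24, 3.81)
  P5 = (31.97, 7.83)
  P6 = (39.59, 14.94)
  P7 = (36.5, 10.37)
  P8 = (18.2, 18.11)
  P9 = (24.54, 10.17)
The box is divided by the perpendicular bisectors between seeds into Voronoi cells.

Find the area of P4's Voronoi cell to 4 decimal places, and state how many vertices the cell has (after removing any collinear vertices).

Area of P4's cell: 72.8405 (5 vertices)

1. box [0,96]×[0,40]: [(0, 0) (96, 0) (96, 40) (0, 40)]
2. ⊥bis P4·P0 via (24,12.77): [(12.8262, 0) (96, 0) (96, 40) (47.8263, 40)]  |A|=2626.95
3. ⊥bis P4·P1 via (55.48,17.68): [(43.8627, 35.4703) (12.8262, 0) (67.0253, 0)]  |A|=961.2267
4. ⊥bis P4·P2 via (26.265,16.585): [(47.5274, 29.8584) (28.6299, 18.0613) (12.8262, 0) (67.0253, 0)]  |A|=886.5856
5. ⊥bis P4·P3 via (39.305,5.45): [(34.1132, 21.4844) (28.6299, 18.0613) (12.8262, 0) (41.0697, 0)]  |A|=325.8656
6. ⊥bis P4·P5 via (33.105,5.82): [(38.2454, 8.7226) (22.7982, 0) (41.0697, 0)]  |A|=79.6876
7. ⊥bis P4·P6 via (36.915,9.375): [(38.2454, 8.7226) (22.7982, 0) (41.0697, 0)]  |A|=79.6876
8. ⊥bis P4·P7 via (35.37,7.09): [(39.2014, 5.77) (35.3601, 7.0934) (22.7982, 0) (41.0697, 0)]  |A|=74.6493
9. ⊥bis P4·P8 via (26.22,10.96): [(39.2014, 5.77) (35.3601, 7.0934) (22.7982, 0) (41.0697, 0)]  |A|=74.6493
10. ⊥bis P4·P9 via (29.39,6.99): [(39.2014, 5.77) (35.3601, 7.0934) (25.9878, 1.8011) (24.8069, 0) (41.0697, 0)]  |A|=72.8405
11. canonical 5-gon: [(39.2014, 5.77) (35.3601, 7.0934) (25.9878, 1.8011) (24.8069, 0) (41.0697, 0)]
12. shoelace: 72.8405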